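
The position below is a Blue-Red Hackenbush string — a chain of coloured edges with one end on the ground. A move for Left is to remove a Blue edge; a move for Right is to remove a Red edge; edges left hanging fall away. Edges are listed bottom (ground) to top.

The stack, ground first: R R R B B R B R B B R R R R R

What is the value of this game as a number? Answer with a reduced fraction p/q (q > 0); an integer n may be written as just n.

edge 1 of 15 (R): { none | 0 } — -1
edge 2 of 15 (R): { none | -1,0 } — -2
edge 3 of 15 (R): { none | -2,-1,0 } — -3
edge 4 of 15 (B): { -3 | -2,-1,0 } — -5/2
edge 5 of 15 (B): { -3,-5/2 | -2,-1,0 } — -9/4
edge 6 of 15 (R): { -3,-5/2 | -9/4,-2,-1,0 } — -19/8
edge 7 of 15 (B): { -3,-5/2,-19/8 | -9/4,-2,-1,0 } — -37/16
edge 8 of 15 (R): { -3,-5/2,-19/8 | -37/16,-9/4,-2,-1,0 } — -75/32
edge 9 of 15 (B): { -3,-5/2,-19/8,-75/32 | -37/16,-9/4,-2,-1,0 } — -149/64
edge 10 of 15 (B): { -3,-5/2,-19/8,-75/32,-149/64 | -37/16,-9/4,-2,-1,0 } — -297/128
edge 11 of 15 (R): { -3,-5/2,-19/8,-75/32,-149/64 | -297/128,-37/16,-9/4,-2,-1,0 } — -595/256
edge 12 of 15 (R): { -3,-5/2,-19/8,-75/32,-149/64 | -595/256,-297/128,-37/16,-9/4,-2,-1,0 } — -1191/512
edge 13 of 15 (R): { -3,-5/2,-19/8,-75/32,-149/64 | -1191/512,-595/256,-297/128,-37/16,-9/4,-2,-1,0 } — -2383/1024
edge 14 of 15 (R): { -3,-5/2,-19/8,-75/32,-149/64 | -2383/1024,-1191/512,-595/256,-297/128,-37/16,-9/4,-2,-1,0 } — -4767/2048
edge 15 of 15 (R): { -3,-5/2,-19/8,-75/32,-149/64 | -4767/2048,-2383/1024,-1191/512,-595/256,-297/128,-37/16,-9/4,-2,-1,0 } — -9535/4096

-9535/4096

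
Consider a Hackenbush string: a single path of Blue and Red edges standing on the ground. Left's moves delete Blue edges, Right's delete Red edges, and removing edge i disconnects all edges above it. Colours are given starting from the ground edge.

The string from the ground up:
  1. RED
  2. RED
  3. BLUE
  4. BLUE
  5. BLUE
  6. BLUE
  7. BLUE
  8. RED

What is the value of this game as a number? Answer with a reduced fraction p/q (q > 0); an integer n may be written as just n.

Build value(s[:k]) for k = 1..8, string s = RED RED BLUE BLUE BLUE BLUE BLUE RED.
value(R) = { · | 0 } => -1
value(RR) = { · | -1,0 } => -2
value(RRB) = { -2 | -1,0 } => -3/2
value(RRBB) = { -2,-3/2 | -1,0 } => -5/4
value(RRBBB) = { -2,-3/2,-5/4 | -1,0 } => -9/8
value(RRBBBB) = { -2,-3/2,-5/4,-9/8 | -1,0 } => -17/16
value(RRBBBBB) = { -2,-3/2,-5/4,-9/8,-17/16 | -1,0 } => -33/32
value(RRBBBBBR) = { -2,-3/2,-5/4,-9/8,-17/16 | -33/32,-1,0 } => -67/64

-67/64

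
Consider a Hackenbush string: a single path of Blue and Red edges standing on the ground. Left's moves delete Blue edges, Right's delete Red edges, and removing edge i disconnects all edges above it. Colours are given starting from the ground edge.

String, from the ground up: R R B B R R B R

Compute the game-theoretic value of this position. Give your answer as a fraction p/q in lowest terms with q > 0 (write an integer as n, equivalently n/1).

-91/64

edge 1 of 8 (R): {  | 0 } — -1
edge 2 of 8 (R): {  | -1,0 } — -2
edge 3 of 8 (B): { -2 | -1,0 } — -3/2
edge 4 of 8 (B): { -2,-3/2 | -1,0 } — -5/4
edge 5 of 8 (R): { -2,-3/2 | -5/4,-1,0 } — -11/8
edge 6 of 8 (R): { -2,-3/2 | -11/8,-5/4,-1,0 } — -23/16
edge 7 of 8 (B): { -2,-3/2,-23/16 | -11/8,-5/4,-1,0 } — -45/32
edge 8 of 8 (R): { -2,-3/2,-23/16 | -45/32,-11/8,-5/4,-1,0 } — -91/64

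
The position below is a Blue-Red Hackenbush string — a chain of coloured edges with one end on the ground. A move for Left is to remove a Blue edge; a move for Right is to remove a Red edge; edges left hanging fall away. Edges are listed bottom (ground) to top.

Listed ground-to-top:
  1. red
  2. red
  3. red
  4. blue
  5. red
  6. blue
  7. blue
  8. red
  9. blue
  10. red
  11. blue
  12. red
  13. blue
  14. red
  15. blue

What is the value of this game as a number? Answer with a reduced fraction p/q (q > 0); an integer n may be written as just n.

-10581/4096

Recurse on prefixes of the 15-edge string red red red blue red blue blue red blue red blue red blue red blue:
g(r) = {  | 0 } ⇒ -1
g(rr) = {  | -1,0 } ⇒ -2
g(rrr) = {  | -2,-1,0 } ⇒ -3
g(rrrb) = { -3 | -2,-1,0 } ⇒ -5/2
g(rrrbr) = { -3 | -5/2,-2,-1,0 } ⇒ -11/4
g(rrrbrb) = { -3,-11/4 | -5/2,-2,-1,0 } ⇒ -21/8
g(rrrbrbb) = { -3,-11/4,-21/8 | -5/2,-2,-1,0 } ⇒ -41/16
g(rrrbrbbr) = { -3,-11/4,-21/8 | -41/16,-5/2,-2,-1,0 } ⇒ -83/32
g(rrrbrbbrb) = { -3,-11/4,-21/8,-83/32 | -41/16,-5/2,-2,-1,0 } ⇒ -165/64
g(rrrbrbbrbr) = { -3,-11/4,-21/8,-83/32 | -165/64,-41/16,-5/2,-2,-1,0 } ⇒ -331/128
g(rrrbrbbrbrb) = { -3,-11/4,-21/8,-83/32,-331/128 | -165/64,-41/16,-5/2,-2,-1,0 } ⇒ -661/256
g(rrrbrbbrbrbr) = { -3,-11/4,-21/8,-83/32,-331/128 | -661/256,-165/64,-41/16,-5/2,-2,-1,0 } ⇒ -1323/512
g(rrrbrbbrbrbrb) = { -3,-11/4,-21/8,-83/32,-331/128,-1323/512 | -661/256,-165/64,-41/16,-5/2,-2,-1,0 } ⇒ -2645/1024
g(rrrbrbbrbrbrbr) = { -3,-11/4,-21/8,-83/32,-331/128,-1323/512 | -2645/1024,-661/256,-165/64,-41/16,-5/2,-2,-1,0 } ⇒ -5291/2048
g(rrrbrbbrbrbrbrb) = { -3,-11/4,-21/8,-83/32,-331/128,-1323/512,-5291/2048 | -2645/1024,-661/256,-165/64,-41/16,-5/2,-2,-1,0 } ⇒ -10581/4096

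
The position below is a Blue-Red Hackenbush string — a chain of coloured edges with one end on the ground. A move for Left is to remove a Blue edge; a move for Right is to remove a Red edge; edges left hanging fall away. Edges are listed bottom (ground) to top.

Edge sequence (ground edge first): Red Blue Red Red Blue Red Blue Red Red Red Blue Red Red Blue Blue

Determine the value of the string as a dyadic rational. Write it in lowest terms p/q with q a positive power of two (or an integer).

-13785/16384

Build G(s[:k]) for k = 1..15, string s = Red Blue Red Red Blue Red Blue Red Red Red Blue Red Red Blue Blue.
1 of 15 · R · max L −∞ · min R 0 ⇒ -1
2 of 15 · RB · max L -1 · min R 0 ⇒ -1/2
3 of 15 · RBR · max L -1 · min R -1/2 ⇒ -3/4
4 of 15 · RBRR · max L -1 · min R -3/4 ⇒ -7/8
5 of 15 · RBRRB · max L -7/8 · min R -3/4 ⇒ -13/16
6 of 15 · RBRRBR · max L -7/8 · min R -13/16 ⇒ -27/32
7 of 15 · RBRRBRB · max L -27/32 · min R -13/16 ⇒ -53/64
8 of 15 · RBRRBRBR · max L -27/32 · min R -53/64 ⇒ -107/128
9 of 15 · RBRRBRBRR · max L -27/32 · min R -107/128 ⇒ -215/256
10 of 15 · RBRRBRBRRR · max L -27/32 · min R -215/256 ⇒ -431/512
11 of 15 · RBRRBRBRRRB · max L -431/512 · min R -215/256 ⇒ -861/1024
12 of 15 · RBRRBRBRRRBR · max L -431/512 · min R -861/1024 ⇒ -1723/2048
13 of 15 · RBRRBRBRRRBRR · max L -431/512 · min R -1723/2048 ⇒ -3447/4096
14 of 15 · RBRRBRBRRRBRRB · max L -3447/4096 · min R -1723/2048 ⇒ -6893/8192
15 of 15 · RBRRBRBRRRBRRBB · max L -6893/8192 · min R -1723/2048 ⇒ -13785/16384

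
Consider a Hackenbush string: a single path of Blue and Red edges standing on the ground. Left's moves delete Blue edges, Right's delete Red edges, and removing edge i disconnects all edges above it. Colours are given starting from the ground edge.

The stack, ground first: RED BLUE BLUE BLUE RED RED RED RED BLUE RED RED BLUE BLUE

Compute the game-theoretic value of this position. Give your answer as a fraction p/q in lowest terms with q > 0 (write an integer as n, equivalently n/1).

-985/4096

Prefix values for RED BLUE BLUE BLUE RED RED RED RED BLUE RED RED BLUE BLUE via {L|R} + simplicity:
R: Left { ∅ }, Right { 0 } = simplest -1
RB: Left { -1 }, Right { 0 } = simplest -1/2
RBB: Left { -1; -1/2 }, Right { 0 } = simplest -1/4
RBBB: Left { -1; -1/2; -1/4 }, Right { 0 } = simplest -1/8
RBBBR: Left { -1; -1/2; -1/4 }, Right { -1/8; 0 } = simplest -3/16
RBBBRR: Left { -1; -1/2; -1/4 }, Right { -3/16; -1/8; 0 } = simplest -7/32
RBBBRRR: Left { -1; -1/2; -1/4 }, Right { -7/32; -3/16; -1/8; 0 } = simplest -15/64
RBBBRRRR: Left { -1; -1/2; -1/4 }, Right { -15/64; -7/32; -3/16; -1/8; 0 } = simplest -31/128
RBBBRRRRB: Left { -1; -1/2; -1/4; -31/128 }, Right { -15/64; -7/32; -3/16; -1/8; 0 } = simplest -61/256
RBBBRRRRBR: Left { -1; -1/2; -1/4; -31/128 }, Right { -61/256; -15/64; -7/32; -3/16; -1/8; 0 } = simplest -123/512
RBBBRRRRBRR: Left { -1; -1/2; -1/4; -31/128 }, Right { -123/512; -61/256; -15/64; -7/32; -3/16; -1/8; 0 } = simplest -247/1024
RBBBRRRRBRRB: Left { -1; -1/2; -1/4; -31/128; -247/1024 }, Right { -123/512; -61/256; -15/64; -7/32; -3/16; -1/8; 0 } = simplest -493/2048
RBBBRRRRBRRBB: Left { -1; -1/2; -1/4; -31/128; -247/1024; -493/2048 }, Right { -123/512; -61/256; -15/64; -7/32; -3/16; -1/8; 0 } = simplest -985/4096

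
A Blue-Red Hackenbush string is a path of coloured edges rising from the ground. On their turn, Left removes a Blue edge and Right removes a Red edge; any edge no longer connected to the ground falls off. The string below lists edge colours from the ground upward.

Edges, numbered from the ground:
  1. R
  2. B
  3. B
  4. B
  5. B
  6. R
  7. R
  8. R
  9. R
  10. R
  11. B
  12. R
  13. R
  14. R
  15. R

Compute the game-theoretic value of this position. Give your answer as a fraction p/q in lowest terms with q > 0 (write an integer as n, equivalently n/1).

-2015/16384

edge 1 of 15 (R): { · | 0 } ⇒ -1
edge 2 of 15 (B): { -1 | 0 } ⇒ -1/2
edge 3 of 15 (B): { -1; -1/2 | 0 } ⇒ -1/4
edge 4 of 15 (B): { -1; -1/2; -1/4 | 0 } ⇒ -1/8
edge 5 of 15 (B): { -1; -1/2; -1/4; -1/8 | 0 } ⇒ -1/16
edge 6 of 15 (R): { -1; -1/2; -1/4; -1/8 | -1/16; 0 } ⇒ -3/32
edge 7 of 15 (R): { -1; -1/2; -1/4; -1/8 | -3/32; -1/16; 0 } ⇒ -7/64
edge 8 of 15 (R): { -1; -1/2; -1/4; -1/8 | -7/64; -3/32; -1/16; 0 } ⇒ -15/128
edge 9 of 15 (R): { -1; -1/2; -1/4; -1/8 | -15/128; -7/64; -3/32; -1/16; 0 } ⇒ -31/256
edge 10 of 15 (R): { -1; -1/2; -1/4; -1/8 | -31/256; -15/128; -7/64; -3/32; -1/16; 0 } ⇒ -63/512
edge 11 of 15 (B): { -1; -1/2; -1/4; -1/8; -63/512 | -31/256; -15/128; -7/64; -3/32; -1/16; 0 } ⇒ -125/1024
edge 12 of 15 (R): { -1; -1/2; -1/4; -1/8; -63/512 | -125/1024; -31/256; -15/128; -7/64; -3/32; -1/16; 0 } ⇒ -251/2048
edge 13 of 15 (R): { -1; -1/2; -1/4; -1/8; -63/512 | -251/2048; -125/1024; -31/256; -15/128; -7/64; -3/32; -1/16; 0 } ⇒ -503/4096
edge 14 of 15 (R): { -1; -1/2; -1/4; -1/8; -63/512 | -503/4096; -251/2048; -125/1024; -31/256; -15/128; -7/64; -3/32; -1/16; 0 } ⇒ -1007/8192
edge 15 of 15 (R): { -1; -1/2; -1/4; -1/8; -63/512 | -1007/8192; -503/4096; -251/2048; -125/1024; -31/256; -15/128; -7/64; -3/32; -1/16; 0 } ⇒ -2015/16384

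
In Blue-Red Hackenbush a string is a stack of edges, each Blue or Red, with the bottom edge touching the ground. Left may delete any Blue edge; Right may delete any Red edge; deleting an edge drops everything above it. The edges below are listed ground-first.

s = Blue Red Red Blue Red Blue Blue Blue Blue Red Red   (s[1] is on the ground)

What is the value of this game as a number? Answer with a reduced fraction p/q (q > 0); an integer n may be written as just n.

377/1024

edge 1 of 11 (Blue): { 0 | ∅ } -> 1
edge 2 of 11 (Red): { 0 | 1 } -> 1/2
edge 3 of 11 (Red): { 0 | 1/2; 1 } -> 1/4
edge 4 of 11 (Blue): { 0; 1/4 | 1/2; 1 } -> 3/8
edge 5 of 11 (Red): { 0; 1/4 | 3/8; 1/2; 1 } -> 5/16
edge 6 of 11 (Blue): { 0; 1/4; 5/16 | 3/8; 1/2; 1 } -> 11/32
edge 7 of 11 (Blue): { 0; 1/4; 5/16; 11/32 | 3/8; 1/2; 1 } -> 23/64
edge 8 of 11 (Blue): { 0; 1/4; 5/16; 11/32; 23/64 | 3/8; 1/2; 1 } -> 47/128
edge 9 of 11 (Blue): { 0; 1/4; 5/16; 11/32; 23/64; 47/128 | 3/8; 1/2; 1 } -> 95/256
edge 10 of 11 (Red): { 0; 1/4; 5/16; 11/32; 23/64; 47/128 | 95/256; 3/8; 1/2; 1 } -> 189/512
edge 11 of 11 (Red): { 0; 1/4; 5/16; 11/32; 23/64; 47/128 | 189/512; 95/256; 3/8; 1/2; 1 } -> 377/1024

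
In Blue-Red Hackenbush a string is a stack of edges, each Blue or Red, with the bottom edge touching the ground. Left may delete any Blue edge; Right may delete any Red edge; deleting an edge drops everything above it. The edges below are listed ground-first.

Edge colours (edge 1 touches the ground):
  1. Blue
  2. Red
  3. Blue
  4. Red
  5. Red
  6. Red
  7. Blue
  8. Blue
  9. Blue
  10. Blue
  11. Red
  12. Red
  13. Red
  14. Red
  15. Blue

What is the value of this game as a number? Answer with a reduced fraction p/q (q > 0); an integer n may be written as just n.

9155/16384

Build g(s[:k]) for k = 1..15, string s = Blue Red Blue Red Red Red Blue Blue Blue Blue Red Red Red Red Blue.
step 1: add Blue to get B; options L={ 0 } R={ (no moves) } -> 1
step 2: add Red to get BR; options L={ 0 } R={ 1 } -> 1/2
step 3: add Blue to get BRB; options L={ 0; 1/2 } R={ 1 } -> 3/4
step 4: add Red to get BRBR; options L={ 0; 1/2 } R={ 3/4; 1 } -> 5/8
step 5: add Red to get BRBRR; options L={ 0; 1/2 } R={ 5/8; 3/4; 1 } -> 9/16
step 6: add Red to get BRBRRR; options L={ 0; 1/2 } R={ 9/16; 5/8; 3/4; 1 } -> 17/32
step 7: add Blue to get BRBRRRB; options L={ 0; 1/2; 17/32 } R={ 9/16; 5/8; 3/4; 1 } -> 35/64
step 8: add Blue to get BRBRRRBB; options L={ 0; 1/2; 17/32; 35/64 } R={ 9/16; 5/8; 3/4; 1 } -> 71/128
step 9: add Blue to get BRBRRRBBB; options L={ 0; 1/2; 17/32; 35/64; 71/128 } R={ 9/16; 5/8; 3/4; 1 } -> 143/256
step 10: add Blue to get BRBRRRBBBB; options L={ 0; 1/2; 17/32; 35/64; 71/128; 143/256 } R={ 9/16; 5/8; 3/4; 1 } -> 287/512
step 11: add Red to get BRBRRRBBBBR; options L={ 0; 1/2; 17/32; 35/64; 71/128; 143/256 } R={ 287/512; 9/16; 5/8; 3/4; 1 } -> 573/1024
step 12: add Red to get BRBRRRBBBBRR; options L={ 0; 1/2; 17/32; 35/64; 71/128; 143/256 } R={ 573/1024; 287/512; 9/16; 5/8; 3/4; 1 } -> 1145/2048
step 13: add Red to get BRBRRRBBBBRRR; options L={ 0; 1/2; 17/32; 35/64; 71/128; 143/256 } R={ 1145/2048; 573/1024; 287/512; 9/16; 5/8; 3/4; 1 } -> 2289/4096
step 14: add Red to get BRBRRRBBBBRRRR; options L={ 0; 1/2; 17/32; 35/64; 71/128; 143/256 } R={ 2289/4096; 1145/2048; 573/1024; 287/512; 9/16; 5/8; 3/4; 1 } -> 4577/8192
step 15: add Blue to get BRBRRRBBBBRRRRB; options L={ 0; 1/2; 17/32; 35/64; 71/128; 143/256; 4577/8192 } R={ 2289/4096; 1145/2048; 573/1024; 287/512; 9/16; 5/8; 3/4; 1 } -> 9155/16384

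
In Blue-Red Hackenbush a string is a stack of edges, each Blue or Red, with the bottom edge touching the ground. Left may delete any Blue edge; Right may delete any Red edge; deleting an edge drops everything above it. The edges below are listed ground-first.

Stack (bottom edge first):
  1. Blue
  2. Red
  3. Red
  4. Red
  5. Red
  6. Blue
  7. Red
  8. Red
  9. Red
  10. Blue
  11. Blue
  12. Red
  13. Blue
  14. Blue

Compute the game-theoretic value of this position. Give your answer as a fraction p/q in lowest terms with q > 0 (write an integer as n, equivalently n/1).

567/8192

Build value(s[:k]) for k = 1..14, string s = Blue Red Red Red Red Blue Red Red Red Blue Blue Red Blue Blue.
value_1 [B]  L=[0]  R=[]  → 1
value_2 [BR]  L=[0]  R=[1]  → 1/2
value_3 [BRR]  L=[0]  R=[1/2; 1]  → 1/4
value_4 [BRRR]  L=[0]  R=[1/4; 1/2; 1]  → 1/8
value_5 [BRRRR]  L=[0]  R=[1/8; 1/4; 1/2; 1]  → 1/16
value_6 [BRRRRB]  L=[0; 1/16]  R=[1/8; 1/4; 1/2; 1]  → 3/32
value_7 [BRRRRBR]  L=[0; 1/16]  R=[3/32; 1/8; 1/4; 1/2; 1]  → 5/64
value_8 [BRRRRBRR]  L=[0; 1/16]  R=[5/64; 3/32; 1/8; 1/4; 1/2; 1]  → 9/128
value_9 [BRRRRBRRR]  L=[0; 1/16]  R=[9/128; 5/64; 3/32; 1/8; 1/4; 1/2; 1]  → 17/256
value_10 [BRRRRBRRRB]  L=[0; 1/16; 17/256]  R=[9/128; 5/64; 3/32; 1/8; 1/4; 1/2; 1]  → 35/512
value_11 [BRRRRBRRRBB]  L=[0; 1/16; 17/256; 35/512]  R=[9/128; 5/64; 3/32; 1/8; 1/4; 1/2; 1]  → 71/1024
value_12 [BRRRRBRRRBBR]  L=[0; 1/16; 17/256; 35/512]  R=[71/1024; 9/128; 5/64; 3/32; 1/8; 1/4; 1/2; 1]  → 141/2048
value_13 [BRRRRBRRRBBRB]  L=[0; 1/16; 17/256; 35/512; 141/2048]  R=[71/1024; 9/128; 5/64; 3/32; 1/8; 1/4; 1/2; 1]  → 283/4096
value_14 [BRRRRBRRRBBRBB]  L=[0; 1/16; 17/256; 35/512; 141/2048; 283/4096]  R=[71/1024; 9/128; 5/64; 3/32; 1/8; 1/4; 1/2; 1]  → 567/8192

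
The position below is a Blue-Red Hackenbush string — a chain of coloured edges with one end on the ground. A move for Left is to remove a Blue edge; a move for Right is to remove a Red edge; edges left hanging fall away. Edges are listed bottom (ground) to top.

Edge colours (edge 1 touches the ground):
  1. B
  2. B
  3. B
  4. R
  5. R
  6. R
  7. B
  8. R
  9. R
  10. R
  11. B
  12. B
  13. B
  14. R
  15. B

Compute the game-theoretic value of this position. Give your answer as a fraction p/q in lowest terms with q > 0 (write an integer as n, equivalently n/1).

val_1 [B]  L=[0]  R=[]  gives 1
val_2 [BB]  L=[0 1]  R=[]  gives 2
val_3 [BBB]  L=[0 1 2]  R=[]  gives 3
val_4 [BBBR]  L=[0 1 2]  R=[3]  gives 5/2
val_5 [BBBRR]  L=[0 1 2]  R=[5/2 3]  gives 9/4
val_6 [BBBRRR]  L=[0 1 2]  R=[9/4 5/2 3]  gives 17/8
val_7 [BBBRRRB]  L=[0 1 2 17/8]  R=[9/4 5/2 3]  gives 35/16
val_8 [BBBRRRBR]  L=[0 1 2 17/8]  R=[35/16 9/4 5/2 3]  gives 69/32
val_9 [BBBRRRBRR]  L=[0 1 2 17/8]  R=[69/32 35/16 9/4 5/2 3]  gives 137/64
val_10 [BBBRRRBRRR]  L=[0 1 2 17/8]  R=[137/64 69/32 35/16 9/4 5/2 3]  gives 273/128
val_11 [BBBRRRBRRRB]  L=[0 1 2 17/8 273/128]  R=[137/64 69/32 35/16 9/4 5/2 3]  gives 547/256
val_12 [BBBRRRBRRRBB]  L=[0 1 2 17/8 273/128 547/256]  R=[137/64 69/32 35/16 9/4 5/2 3]  gives 1095/512
val_13 [BBBRRRBRRRBBB]  L=[0 1 2 17/8 273/128 547/256 1095/512]  R=[137/64 69/32 35/16 9/4 5/2 3]  gives 2191/1024
val_14 [BBBRRRBRRRBBBR]  L=[0 1 2 17/8 273/128 547/256 1095/512]  R=[2191/1024 137/64 69/32 35/16 9/4 5/2 3]  gives 4381/2048
val_15 [BBBRRRBRRRBBBRB]  L=[0 1 2 17/8 273/128 547/256 1095/512 4381/2048]  R=[2191/1024 137/64 69/32 35/16 9/4 5/2 3]  gives 8763/4096

8763/4096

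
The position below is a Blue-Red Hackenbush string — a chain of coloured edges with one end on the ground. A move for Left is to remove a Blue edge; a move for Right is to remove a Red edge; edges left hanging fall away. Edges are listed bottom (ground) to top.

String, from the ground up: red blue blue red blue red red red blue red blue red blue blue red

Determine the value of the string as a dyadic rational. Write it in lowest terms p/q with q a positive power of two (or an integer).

-5971/16384

Build g(s[:k]) for k = 1..15, string s = red blue blue red blue red red red blue red blue red blue blue red.
g(r) = { none | 0 } ⇒ -1
g(rb) = { -1 | 0 } ⇒ -1/2
g(rbb) = { -1,-1/2 | 0 } ⇒ -1/4
g(rbbr) = { -1,-1/2 | -1/4,0 } ⇒ -3/8
g(rbbrb) = { -1,-1/2,-3/8 | -1/4,0 } ⇒ -5/16
g(rbbrbr) = { -1,-1/2,-3/8 | -5/16,-1/4,0 } ⇒ -11/32
g(rbbrbrr) = { -1,-1/2,-3/8 | -11/32,-5/16,-1/4,0 } ⇒ -23/64
g(rbbrbrrr) = { -1,-1/2,-3/8 | -23/64,-11/32,-5/16,-1/4,0 } ⇒ -47/128
g(rbbrbrrrb) = { -1,-1/2,-3/8,-47/128 | -23/64,-11/32,-5/16,-1/4,0 } ⇒ -93/256
g(rbbrbrrrbr) = { -1,-1/2,-3/8,-47/128 | -93/256,-23/64,-11/32,-5/16,-1/4,0 } ⇒ -187/512
g(rbbrbrrrbrb) = { -1,-1/2,-3/8,-47/128,-187/512 | -93/256,-23/64,-11/32,-5/16,-1/4,0 } ⇒ -373/1024
g(rbbrbrrrbrbr) = { -1,-1/2,-3/8,-47/128,-187/512 | -373/1024,-93/256,-23/64,-11/32,-5/16,-1/4,0 } ⇒ -747/2048
g(rbbrbrrrbrbrb) = { -1,-1/2,-3/8,-47/128,-187/512,-747/2048 | -373/1024,-93/256,-23/64,-11/32,-5/16,-1/4,0 } ⇒ -1493/4096
g(rbbrbrrrbrbrbb) = { -1,-1/2,-3/8,-47/128,-187/512,-747/2048,-1493/4096 | -373/1024,-93/256,-23/64,-11/32,-5/16,-1/4,0 } ⇒ -2985/8192
g(rbbrbrrrbrbrbbr) = { -1,-1/2,-3/8,-47/128,-187/512,-747/2048,-1493/4096 | -2985/8192,-373/1024,-93/256,-23/64,-11/32,-5/16,-1/4,0 } ⇒ -5971/16384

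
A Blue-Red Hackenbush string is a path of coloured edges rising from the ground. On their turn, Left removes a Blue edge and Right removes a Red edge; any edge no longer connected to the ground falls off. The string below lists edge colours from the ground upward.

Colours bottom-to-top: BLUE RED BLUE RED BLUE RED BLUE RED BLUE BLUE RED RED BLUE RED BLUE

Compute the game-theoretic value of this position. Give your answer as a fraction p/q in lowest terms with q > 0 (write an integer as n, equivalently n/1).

Build val(s[:k]) for k = 1..15, string s = BLUE RED BLUE RED BLUE RED BLUE RED BLUE BLUE RED RED BLUE RED BLUE.
1 of 15 · B · max L 0 · min R +∞ ⇒ 1
2 of 15 · BR · max L 0 · min R 1 ⇒ 1/2
3 of 15 · BRB · max L 1/2 · min R 1 ⇒ 3/4
4 of 15 · BRBR · max L 1/2 · min R 3/4 ⇒ 5/8
5 of 15 · BRBRB · max L 5/8 · min R 3/4 ⇒ 11/16
6 of 15 · BRBRBR · max L 5/8 · min R 11/16 ⇒ 21/32
7 of 15 · BRBRBRB · max L 21/32 · min R 11/16 ⇒ 43/64
8 of 15 · BRBRBRBR · max L 21/32 · min R 43/64 ⇒ 85/128
9 of 15 · BRBRBRBRB · max L 85/128 · min R 43/64 ⇒ 171/256
10 of 15 · BRBRBRBRBB · max L 171/256 · min R 43/64 ⇒ 343/512
11 of 15 · BRBRBRBRBBR · max L 171/256 · min R 343/512 ⇒ 685/1024
12 of 15 · BRBRBRBRBBRR · max L 171/256 · min R 685/1024 ⇒ 1369/2048
13 of 15 · BRBRBRBRBBRRB · max L 1369/2048 · min R 685/1024 ⇒ 2739/4096
14 of 15 · BRBRBRBRBBRRBR · max L 1369/2048 · min R 2739/4096 ⇒ 5477/8192
15 of 15 · BRBRBRBRBBRRBRB · max L 5477/8192 · min R 2739/4096 ⇒ 10955/16384

10955/16384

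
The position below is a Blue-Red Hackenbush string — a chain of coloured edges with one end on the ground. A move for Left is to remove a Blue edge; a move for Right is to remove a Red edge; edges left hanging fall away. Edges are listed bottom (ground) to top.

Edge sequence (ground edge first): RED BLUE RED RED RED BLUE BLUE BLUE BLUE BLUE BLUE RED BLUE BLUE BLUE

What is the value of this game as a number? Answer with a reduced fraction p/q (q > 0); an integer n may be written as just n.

edge 1 of 15 (RED): { none | 0 } → -1
edge 2 of 15 (BLUE): { -1 | 0 } → -1/2
edge 3 of 15 (RED): { -1 | -1/2, 0 } → -3/4
edge 4 of 15 (RED): { -1 | -3/4, -1/2, 0 } → -7/8
edge 5 of 15 (RED): { -1 | -7/8, -3/4, -1/2, 0 } → -15/16
edge 6 of 15 (BLUE): { -1, -15/16 | -7/8, -3/4, -1/2, 0 } → -29/32
edge 7 of 15 (BLUE): { -1, -15/16, -29/32 | -7/8, -3/4, -1/2, 0 } → -57/64
edge 8 of 15 (BLUE): { -1, -15/16, -29/32, -57/64 | -7/8, -3/4, -1/2, 0 } → -113/128
edge 9 of 15 (BLUE): { -1, -15/16, -29/32, -57/64, -113/128 | -7/8, -3/4, -1/2, 0 } → -225/256
edge 10 of 15 (BLUE): { -1, -15/16, -29/32, -57/64, -113/128, -225/256 | -7/8, -3/4, -1/2, 0 } → -449/512
edge 11 of 15 (BLUE): { -1, -15/16, -29/32, -57/64, -113/128, -225/256, -449/512 | -7/8, -3/4, -1/2, 0 } → -897/1024
edge 12 of 15 (RED): { -1, -15/16, -29/32, -57/64, -113/128, -225/256, -449/512 | -897/1024, -7/8, -3/4, -1/2, 0 } → -1795/2048
edge 13 of 15 (BLUE): { -1, -15/16, -29/32, -57/64, -113/128, -225/256, -449/512, -1795/2048 | -897/1024, -7/8, -3/4, -1/2, 0 } → -3589/4096
edge 14 of 15 (BLUE): { -1, -15/16, -29/32, -57/64, -113/128, -225/256, -449/512, -1795/2048, -3589/4096 | -897/1024, -7/8, -3/4, -1/2, 0 } → -7177/8192
edge 15 of 15 (BLUE): { -1, -15/16, -29/32, -57/64, -113/128, -225/256, -449/512, -1795/2048, -3589/4096, -7177/8192 | -897/1024, -7/8, -3/4, -1/2, 0 } → -14353/16384

-14353/16384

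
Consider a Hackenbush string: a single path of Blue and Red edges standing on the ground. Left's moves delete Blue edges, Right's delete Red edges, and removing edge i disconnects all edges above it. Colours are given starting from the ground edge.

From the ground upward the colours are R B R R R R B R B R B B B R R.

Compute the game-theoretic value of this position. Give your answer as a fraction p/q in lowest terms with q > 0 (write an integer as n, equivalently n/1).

Recurse on prefixes of the 15-edge string R B R R R R B R B R B B B R R:
G_1 [R]  L=[—]  R=[0]  => -1
G_2 [RB]  L=[-1]  R=[0]  => -1/2
G_3 [RBR]  L=[-1]  R=[-1/2 0]  => -3/4
G_4 [RBRR]  L=[-1]  R=[-3/4 -1/2 0]  => -7/8
G_5 [RBRRR]  L=[-1]  R=[-7/8 -3/4 -1/2 0]  => -15/16
G_6 [RBRRRR]  L=[-1]  R=[-15/16 -7/8 -3/4 -1/2 0]  => -31/32
G_7 [RBRRRRB]  L=[-1 -31/32]  R=[-15/16 -7/8 -3/4 -1/2 0]  => -61/64
G_8 [RBRRRRBR]  L=[-1 -31/32]  R=[-61/64 -15/16 -7/8 -3/4 -1/2 0]  => -123/128
G_9 [RBRRRRBRB]  L=[-1 -31/32 -123/128]  R=[-61/64 -15/16 -7/8 -3/4 -1/2 0]  => -245/256
G_10 [RBRRRRBRBR]  L=[-1 -31/32 -123/128]  R=[-245/256 -61/64 -15/16 -7/8 -3/4 -1/2 0]  => -491/512
G_11 [RBRRRRBRBRB]  L=[-1 -31/32 -123/128 -491/512]  R=[-245/256 -61/64 -15/16 -7/8 -3/4 -1/2 0]  => -981/1024
G_12 [RBRRRRBRBRBB]  L=[-1 -31/32 -123/128 -491/512 -981/1024]  R=[-245/256 -61/64 -15/16 -7/8 -3/4 -1/2 0]  => -1961/2048
G_13 [RBRRRRBRBRBBB]  L=[-1 -31/32 -123/128 -491/512 -981/1024 -1961/2048]  R=[-245/256 -61/64 -15/16 -7/8 -3/4 -1/2 0]  => -3921/4096
G_14 [RBRRRRBRBRBBBR]  L=[-1 -31/32 -123/128 -491/512 -981/1024 -1961/2048]  R=[-3921/4096 -245/256 -61/64 -15/16 -7/8 -3/4 -1/2 0]  => -7843/8192
G_15 [RBRRRRBRBRBBBRR]  L=[-1 -31/32 -123/128 -491/512 -981/1024 -1961/2048]  R=[-7843/8192 -3921/4096 -245/256 -61/64 -15/16 -7/8 -3/4 -1/2 0]  => -15687/16384

-15687/16384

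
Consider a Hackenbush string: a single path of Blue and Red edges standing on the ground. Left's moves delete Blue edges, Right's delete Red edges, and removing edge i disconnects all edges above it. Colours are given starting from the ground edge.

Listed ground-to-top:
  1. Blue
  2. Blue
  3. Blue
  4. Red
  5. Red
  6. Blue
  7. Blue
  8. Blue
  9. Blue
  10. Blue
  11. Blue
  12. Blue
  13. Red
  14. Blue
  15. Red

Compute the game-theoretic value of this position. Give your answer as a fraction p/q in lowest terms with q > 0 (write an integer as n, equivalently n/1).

g_1 [B]  L=[0]  R=[∅]  gives 1
g_2 [BB]  L=[0,1]  R=[∅]  gives 2
g_3 [BBB]  L=[0,1,2]  R=[∅]  gives 3
g_4 [BBBR]  L=[0,1,2]  R=[3]  gives 5/2
g_5 [BBBRR]  L=[0,1,2]  R=[5/2,3]  gives 9/4
g_6 [BBBRRB]  L=[0,1,2,9/4]  R=[5/2,3]  gives 19/8
g_7 [BBBRRBB]  L=[0,1,2,9/4,19/8]  R=[5/2,3]  gives 39/16
g_8 [BBBRRBBB]  L=[0,1,2,9/4,19/8,39/16]  R=[5/2,3]  gives 79/32
g_9 [BBBRRBBBB]  L=[0,1,2,9/4,19/8,39/16,79/32]  R=[5/2,3]  gives 159/64
g_10 [BBBRRBBBBB]  L=[0,1,2,9/4,19/8,39/16,79/32,159/64]  R=[5/2,3]  gives 319/128
g_11 [BBBRRBBBBBB]  L=[0,1,2,9/4,19/8,39/16,79/32,159/64,319/128]  R=[5/2,3]  gives 639/256
g_12 [BBBRRBBBBBBB]  L=[0,1,2,9/4,19/8,39/16,79/32,159/64,319/128,639/256]  R=[5/2,3]  gives 1279/512
g_13 [BBBRRBBBBBBBR]  L=[0,1,2,9/4,19/8,39/16,79/32,159/64,319/128,639/256]  R=[1279/512,5/2,3]  gives 2557/1024
g_14 [BBBRRBBBBBBBRB]  L=[0,1,2,9/4,19/8,39/16,79/32,159/64,319/128,639/256,2557/1024]  R=[1279/512,5/2,3]  gives 5115/2048
g_15 [BBBRRBBBBBBBRBR]  L=[0,1,2,9/4,19/8,39/16,79/32,159/64,319/128,639/256,2557/1024]  R=[5115/2048,1279/512,5/2,3]  gives 10229/4096

10229/4096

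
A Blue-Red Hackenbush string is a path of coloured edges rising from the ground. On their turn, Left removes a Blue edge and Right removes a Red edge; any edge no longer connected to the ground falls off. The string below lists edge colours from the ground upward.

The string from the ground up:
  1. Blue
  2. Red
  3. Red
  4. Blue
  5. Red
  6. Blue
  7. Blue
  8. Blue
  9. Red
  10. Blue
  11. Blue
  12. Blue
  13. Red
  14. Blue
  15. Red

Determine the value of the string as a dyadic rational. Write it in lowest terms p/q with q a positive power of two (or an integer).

edge 1 of 15 (Blue): { 0 | (no moves) } → 1
edge 2 of 15 (Red): { 0 | 1 } → 1/2
edge 3 of 15 (Red): { 0 | 1/2, 1 } → 1/4
edge 4 of 15 (Blue): { 0, 1/4 | 1/2, 1 } → 3/8
edge 5 of 15 (Red): { 0, 1/4 | 3/8, 1/2, 1 } → 5/16
edge 6 of 15 (Blue): { 0, 1/4, 5/16 | 3/8, 1/2, 1 } → 11/32
edge 7 of 15 (Blue): { 0, 1/4, 5/16, 11/32 | 3/8, 1/2, 1 } → 23/64
edge 8 of 15 (Blue): { 0, 1/4, 5/16, 11/32, 23/64 | 3/8, 1/2, 1 } → 47/128
edge 9 of 15 (Red): { 0, 1/4, 5/16, 11/32, 23/64 | 47/128, 3/8, 1/2, 1 } → 93/256
edge 10 of 15 (Blue): { 0, 1/4, 5/16, 11/32, 23/64, 93/256 | 47/128, 3/8, 1/2, 1 } → 187/512
edge 11 of 15 (Blue): { 0, 1/4, 5/16, 11/32, 23/64, 93/256, 187/512 | 47/128, 3/8, 1/2, 1 } → 375/1024
edge 12 of 15 (Blue): { 0, 1/4, 5/16, 11/32, 23/64, 93/256, 187/512, 375/1024 | 47/128, 3/8, 1/2, 1 } → 751/2048
edge 13 of 15 (Red): { 0, 1/4, 5/16, 11/32, 23/64, 93/256, 187/512, 375/1024 | 751/2048, 47/128, 3/8, 1/2, 1 } → 1501/4096
edge 14 of 15 (Blue): { 0, 1/4, 5/16, 11/32, 23/64, 93/256, 187/512, 375/1024, 1501/4096 | 751/2048, 47/128, 3/8, 1/2, 1 } → 3003/8192
edge 15 of 15 (Red): { 0, 1/4, 5/16, 11/32, 23/64, 93/256, 187/512, 375/1024, 1501/4096 | 3003/8192, 751/2048, 47/128, 3/8, 1/2, 1 } → 6005/16384

6005/16384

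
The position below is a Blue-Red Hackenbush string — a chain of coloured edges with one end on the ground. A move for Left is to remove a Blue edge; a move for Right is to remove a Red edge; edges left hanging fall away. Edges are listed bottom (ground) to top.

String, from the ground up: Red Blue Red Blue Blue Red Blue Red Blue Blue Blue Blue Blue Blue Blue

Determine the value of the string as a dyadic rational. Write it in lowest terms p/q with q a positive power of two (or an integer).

-9473/16384

g_1 [R]  L=[(no moves)]  R=[0]  gives -1
g_2 [RB]  L=[-1]  R=[0]  gives -1/2
g_3 [RBR]  L=[-1]  R=[-1/2, 0]  gives -3/4
g_4 [RBRB]  L=[-1, -3/4]  R=[-1/2, 0]  gives -5/8
g_5 [RBRBB]  L=[-1, -3/4, -5/8]  R=[-1/2, 0]  gives -9/16
g_6 [RBRBBR]  L=[-1, -3/4, -5/8]  R=[-9/16, -1/2, 0]  gives -19/32
g_7 [RBRBBRB]  L=[-1, -3/4, -5/8, -19/32]  R=[-9/16, -1/2, 0]  gives -37/64
g_8 [RBRBBRBR]  L=[-1, -3/4, -5/8, -19/32]  R=[-37/64, -9/16, -1/2, 0]  gives -75/128
g_9 [RBRBBRBRB]  L=[-1, -3/4, -5/8, -19/32, -75/128]  R=[-37/64, -9/16, -1/2, 0]  gives -149/256
g_10 [RBRBBRBRBB]  L=[-1, -3/4, -5/8, -19/32, -75/128, -149/256]  R=[-37/64, -9/16, -1/2, 0]  gives -297/512
g_11 [RBRBBRBRBBB]  L=[-1, -3/4, -5/8, -19/32, -75/128, -149/256, -297/512]  R=[-37/64, -9/16, -1/2, 0]  gives -593/1024
g_12 [RBRBBRBRBBBB]  L=[-1, -3/4, -5/8, -19/32, -75/128, -149/256, -297/512, -593/1024]  R=[-37/64, -9/16, -1/2, 0]  gives -1185/2048
g_13 [RBRBBRBRBBBBB]  L=[-1, -3/4, -5/8, -19/32, -75/128, -149/256, -297/512, -593/1024, -1185/2048]  R=[-37/64, -9/16, -1/2, 0]  gives -2369/4096
g_14 [RBRBBRBRBBBBBB]  L=[-1, -3/4, -5/8, -19/32, -75/128, -149/256, -297/512, -593/1024, -1185/2048, -2369/4096]  R=[-37/64, -9/16, -1/2, 0]  gives -4737/8192
g_15 [RBRBBRBRBBBBBBB]  L=[-1, -3/4, -5/8, -19/32, -75/128, -149/256, -297/512, -593/1024, -1185/2048, -2369/4096, -4737/8192]  R=[-37/64, -9/16, -1/2, 0]  gives -9473/16384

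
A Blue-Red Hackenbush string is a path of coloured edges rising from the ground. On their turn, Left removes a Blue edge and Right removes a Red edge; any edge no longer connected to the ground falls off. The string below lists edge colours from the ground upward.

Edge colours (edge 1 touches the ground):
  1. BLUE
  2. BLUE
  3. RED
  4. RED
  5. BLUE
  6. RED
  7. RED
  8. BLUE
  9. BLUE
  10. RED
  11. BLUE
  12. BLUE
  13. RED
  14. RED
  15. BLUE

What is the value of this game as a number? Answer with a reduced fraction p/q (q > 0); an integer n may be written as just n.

Prefix values for BLUE BLUE RED RED BLUE RED RED BLUE BLUE RED BLUE BLUE RED RED BLUE via {L|R} + simplicity:
step 1: add BLUE to get B; options L={ 0 } R={ none } so 1
step 2: add BLUE to get BB; options L={ 0,1 } R={ none } so 2
step 3: add RED to get BBR; options L={ 0,1 } R={ 2 } so 3/2
step 4: add RED to get BBRR; options L={ 0,1 } R={ 3/2,2 } so 5/4
step 5: add BLUE to get BBRRB; options L={ 0,1,5/4 } R={ 3/2,2 } so 11/8
step 6: add RED to get BBRRBR; options L={ 0,1,5/4 } R={ 11/8,3/2,2 } so 21/16
step 7: add RED to get BBRRBRR; options L={ 0,1,5/4 } R={ 21/16,11/8,3/2,2 } so 41/32
step 8: add BLUE to get BBRRBRRB; options L={ 0,1,5/4,41/32 } R={ 21/16,11/8,3/2,2 } so 83/64
step 9: add BLUE to get BBRRBRRBB; options L={ 0,1,5/4,41/32,83/64 } R={ 21/16,11/8,3/2,2 } so 167/128
step 10: add RED to get BBRRBRRBBR; options L={ 0,1,5/4,41/32,83/64 } R={ 167/128,21/16,11/8,3/2,2 } so 333/256
step 11: add BLUE to get BBRRBRRBBRB; options L={ 0,1,5/4,41/32,83/64,333/256 } R={ 167/128,21/16,11/8,3/2,2 } so 667/512
step 12: add BLUE to get BBRRBRRBBRBB; options L={ 0,1,5/4,41/32,83/64,333/256,667/512 } R={ 167/128,21/16,11/8,3/2,2 } so 1335/1024
step 13: add RED to get BBRRBRRBBRBBR; options L={ 0,1,5/4,41/32,83/64,333/256,667/512 } R={ 1335/1024,167/128,21/16,11/8,3/2,2 } so 2669/2048
step 14: add RED to get BBRRBRRBBRBBRR; options L={ 0,1,5/4,41/32,83/64,333/256,667/512 } R={ 2669/2048,1335/1024,167/128,21/16,11/8,3/2,2 } so 5337/4096
step 15: add BLUE to get BBRRBRRBBRBBRRB; options L={ 0,1,5/4,41/32,83/64,333/256,667/512,5337/4096 } R={ 2669/2048,1335/1024,167/128,21/16,11/8,3/2,2 } so 10675/8192

10675/8192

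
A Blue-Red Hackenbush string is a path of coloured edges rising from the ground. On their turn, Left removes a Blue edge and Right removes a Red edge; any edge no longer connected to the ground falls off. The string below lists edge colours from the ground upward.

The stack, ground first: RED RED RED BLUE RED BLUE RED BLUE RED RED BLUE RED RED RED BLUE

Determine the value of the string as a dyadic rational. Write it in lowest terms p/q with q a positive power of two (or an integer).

-10973/4096

R: Left { (no moves) }, Right { 0 } => simplest -1
RR: Left { (no moves) }, Right { -1; 0 } => simplest -2
RRR: Left { (no moves) }, Right { -2; -1; 0 } => simplest -3
RRRB: Left { -3 }, Right { -2; -1; 0 } => simplest -5/2
RRRBR: Left { -3 }, Right { -5/2; -2; -1; 0 } => simplest -11/4
RRRBRB: Left { -3; -11/4 }, Right { -5/2; -2; -1; 0 } => simplest -21/8
RRRBRBR: Left { -3; -11/4 }, Right { -21/8; -5/2; -2; -1; 0 } => simplest -43/16
RRRBRBRB: Left { -3; -11/4; -43/16 }, Right { -21/8; -5/2; -2; -1; 0 } => simplest -85/32
RRRBRBRBR: Left { -3; -11/4; -43/16 }, Right { -85/32; -21/8; -5/2; -2; -1; 0 } => simplest -171/64
RRRBRBRBRR: Left { -3; -11/4; -43/16 }, Right { -171/64; -85/32; -21/8; -5/2; -2; -1; 0 } => simplest -343/128
RRRBRBRBRRB: Left { -3; -11/4; -43/16; -343/128 }, Right { -171/64; -85/32; -21/8; -5/2; -2; -1; 0 } => simplest -685/256
RRRBRBRBRRBR: Left { -3; -11/4; -43/16; -343/128 }, Right { -685/256; -171/64; -85/32; -21/8; -5/2; -2; -1; 0 } => simplest -1371/512
RRRBRBRBRRBRR: Left { -3; -11/4; -43/16; -343/128 }, Right { -1371/512; -685/256; -171/64; -85/32; -21/8; -5/2; -2; -1; 0 } => simplest -2743/1024
RRRBRBRBRRBRRR: Left { -3; -11/4; -43/16; -343/128 }, Right { -2743/1024; -1371/512; -685/256; -171/64; -85/32; -21/8; -5/2; -2; -1; 0 } => simplest -5487/2048
RRRBRBRBRRBRRRB: Left { -3; -11/4; -43/16; -343/128; -5487/2048 }, Right { -2743/1024; -1371/512; -685/256; -171/64; -85/32; -21/8; -5/2; -2; -1; 0 } => simplest -10973/4096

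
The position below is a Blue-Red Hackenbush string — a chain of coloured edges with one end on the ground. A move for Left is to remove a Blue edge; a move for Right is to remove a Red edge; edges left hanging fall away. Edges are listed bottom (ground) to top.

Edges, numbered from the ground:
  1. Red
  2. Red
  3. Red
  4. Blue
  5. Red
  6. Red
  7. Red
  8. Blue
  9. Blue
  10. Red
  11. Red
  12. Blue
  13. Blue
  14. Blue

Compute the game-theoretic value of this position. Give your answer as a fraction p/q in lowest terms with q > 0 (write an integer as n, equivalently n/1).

Build g(s[:k]) for k = 1..14, string s = Red Red Red Blue Red Red Red Blue Blue Red Red Blue Blue Blue.
step 1: add Red to get R; options L={ — } R={ 0 } → -1
step 2: add Red to get RR; options L={ — } R={ -1 0 } → -2
step 3: add Red to get RRR; options L={ — } R={ -2 -1 0 } → -3
step 4: add Blue to get RRRB; options L={ -3 } R={ -2 -1 0 } → -5/2
step 5: add Red to get RRRBR; options L={ -3 } R={ -5/2 -2 -1 0 } → -11/4
step 6: add Red to get RRRBRR; options L={ -3 } R={ -11/4 -5/2 -2 -1 0 } → -23/8
step 7: add Red to get RRRBRRR; options L={ -3 } R={ -23/8 -11/4 -5/2 -2 -1 0 } → -47/16
step 8: add Blue to get RRRBRRRB; options L={ -3 -47/16 } R={ -23/8 -11/4 -5/2 -2 -1 0 } → -93/32
step 9: add Blue to get RRRBRRRBB; options L={ -3 -47/16 -93/32 } R={ -23/8 -11/4 -5/2 -2 -1 0 } → -185/64
step 10: add Red to get RRRBRRRBBR; options L={ -3 -47/16 -93/32 } R={ -185/64 -23/8 -11/4 -5/2 -2 -1 0 } → -371/128
step 11: add Red to get RRRBRRRBBRR; options L={ -3 -47/16 -93/32 } R={ -371/128 -185/64 -23/8 -11/4 -5/2 -2 -1 0 } → -743/256
step 12: add Blue to get RRRBRRRBBRRB; options L={ -3 -47/16 -93/32 -743/256 } R={ -371/128 -185/64 -23/8 -11/4 -5/2 -2 -1 0 } → -1485/512
step 13: add Blue to get RRRBRRRBBRRBB; options L={ -3 -47/16 -93/32 -743/256 -1485/512 } R={ -371/128 -185/64 -23/8 -11/4 -5/2 -2 -1 0 } → -2969/1024
step 14: add Blue to get RRRBRRRBBRRBBB; options L={ -3 -47/16 -93/32 -743/256 -1485/512 -2969/1024 } R={ -371/128 -185/64 -23/8 -11/4 -5/2 -2 -1 0 } → -5937/2048

-5937/2048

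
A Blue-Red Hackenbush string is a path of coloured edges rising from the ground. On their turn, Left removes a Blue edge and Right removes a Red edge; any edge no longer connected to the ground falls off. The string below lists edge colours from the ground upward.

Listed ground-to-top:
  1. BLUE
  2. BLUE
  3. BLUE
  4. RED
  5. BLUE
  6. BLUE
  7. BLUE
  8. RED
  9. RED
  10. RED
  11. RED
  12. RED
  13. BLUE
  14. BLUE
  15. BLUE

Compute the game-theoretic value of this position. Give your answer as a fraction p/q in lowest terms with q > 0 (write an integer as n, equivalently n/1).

Build value(s[:k]) for k = 1..15, string s = BLUE BLUE BLUE RED BLUE BLUE BLUE RED RED RED RED RED BLUE BLUE BLUE.
edge 1 of 15 (BLUE): { 0 | (no moves) } — 1
edge 2 of 15 (BLUE): { 0; 1 | (no moves) } — 2
edge 3 of 15 (BLUE): { 0; 1; 2 | (no moves) } — 3
edge 4 of 15 (RED): { 0; 1; 2 | 3 } — 5/2
edge 5 of 15 (BLUE): { 0; 1; 2; 5/2 | 3 } — 11/4
edge 6 of 15 (BLUE): { 0; 1; 2; 5/2; 11/4 | 3 } — 23/8
edge 7 of 15 (BLUE): { 0; 1; 2; 5/2; 11/4; 23/8 | 3 } — 47/16
edge 8 of 15 (RED): { 0; 1; 2; 5/2; 11/4; 23/8 | 47/16; 3 } — 93/32
edge 9 of 15 (RED): { 0; 1; 2; 5/2; 11/4; 23/8 | 93/32; 47/16; 3 } — 185/64
edge 10 of 15 (RED): { 0; 1; 2; 5/2; 11/4; 23/8 | 185/64; 93/32; 47/16; 3 } — 369/128
edge 11 of 15 (RED): { 0; 1; 2; 5/2; 11/4; 23/8 | 369/128; 185/64; 93/32; 47/16; 3 } — 737/256
edge 12 of 15 (RED): { 0; 1; 2; 5/2; 11/4; 23/8 | 737/256; 369/128; 185/64; 93/32; 47/16; 3 } — 1473/512
edge 13 of 15 (BLUE): { 0; 1; 2; 5/2; 11/4; 23/8; 1473/512 | 737/256; 369/128; 185/64; 93/32; 47/16; 3 } — 2947/1024
edge 14 of 15 (BLUE): { 0; 1; 2; 5/2; 11/4; 23/8; 1473/512; 2947/1024 | 737/256; 369/128; 185/64; 93/32; 47/16; 3 } — 5895/2048
edge 15 of 15 (BLUE): { 0; 1; 2; 5/2; 11/4; 23/8; 1473/512; 2947/1024; 5895/2048 | 737/256; 369/128; 185/64; 93/32; 47/16; 3 } — 11791/4096

11791/4096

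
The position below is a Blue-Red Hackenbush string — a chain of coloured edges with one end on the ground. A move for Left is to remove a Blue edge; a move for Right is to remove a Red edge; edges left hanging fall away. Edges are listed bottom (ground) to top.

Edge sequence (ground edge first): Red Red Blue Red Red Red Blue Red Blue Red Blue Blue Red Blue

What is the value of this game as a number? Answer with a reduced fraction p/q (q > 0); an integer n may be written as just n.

-7845/4096

1 of 14 · R · max L −∞ · min R 0 gives -1
2 of 14 · RR · max L −∞ · min R -1 gives -2
3 of 14 · RRB · max L -2 · min R -1 gives -3/2
4 of 14 · RRBR · max L -2 · min R -3/2 gives -7/4
5 of 14 · RRBRR · max L -2 · min R -7/4 gives -15/8
6 of 14 · RRBRRR · max L -2 · min R -15/8 gives -31/16
7 of 14 · RRBRRRB · max L -31/16 · min R -15/8 gives -61/32
8 of 14 · RRBRRRBR · max L -31/16 · min R -61/32 gives -123/64
9 of 14 · RRBRRRBRB · max L -123/64 · min R -61/32 gives -245/128
10 of 14 · RRBRRRBRBR · max L -123/64 · min R -245/128 gives -491/256
11 of 14 · RRBRRRBRBRB · max L -491/256 · min R -245/128 gives -981/512
12 of 14 · RRBRRRBRBRBB · max L -981/512 · min R -245/128 gives -1961/1024
13 of 14 · RRBRRRBRBRBBR · max L -981/512 · min R -1961/1024 gives -3923/2048
14 of 14 · RRBRRRBRBRBBRB · max L -3923/2048 · min R -1961/1024 gives -7845/4096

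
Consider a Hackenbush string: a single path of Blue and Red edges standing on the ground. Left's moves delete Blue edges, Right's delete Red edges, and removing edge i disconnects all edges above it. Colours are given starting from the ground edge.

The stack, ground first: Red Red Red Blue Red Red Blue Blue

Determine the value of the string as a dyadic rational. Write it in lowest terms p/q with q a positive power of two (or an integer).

-89/32

R: Left { (no moves) }, Right { 0 } — simplest -1
RR: Left { (no moves) }, Right { -1, 0 } — simplest -2
RRR: Left { (no moves) }, Right { -2, -1, 0 } — simplest -3
RRRB: Left { -3 }, Right { -2, -1, 0 } — simplest -5/2
RRRBR: Left { -3 }, Right { -5/2, -2, -1, 0 } — simplest -11/4
RRRBRR: Left { -3 }, Right { -11/4, -5/2, -2, -1, 0 } — simplest -23/8
RRRBRRB: Left { -3, -23/8 }, Right { -11/4, -5/2, -2, -1, 0 } — simplest -45/16
RRRBRRBB: Left { -3, -23/8, -45/16 }, Right { -11/4, -5/2, -2, -1, 0 } — simplest -89/32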